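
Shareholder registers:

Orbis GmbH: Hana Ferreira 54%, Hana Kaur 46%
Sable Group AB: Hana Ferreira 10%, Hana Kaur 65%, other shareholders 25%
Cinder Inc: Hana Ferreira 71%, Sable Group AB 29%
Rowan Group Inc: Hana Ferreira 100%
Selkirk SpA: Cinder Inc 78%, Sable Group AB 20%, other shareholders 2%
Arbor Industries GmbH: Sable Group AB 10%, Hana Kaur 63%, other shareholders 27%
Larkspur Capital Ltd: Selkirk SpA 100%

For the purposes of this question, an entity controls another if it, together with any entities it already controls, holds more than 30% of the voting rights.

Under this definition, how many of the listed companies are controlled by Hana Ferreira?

Hana Ferreira holds 54% of Orbis, so Hana Ferreira controls Orbis.
Hana Ferreira holds 71% of Cinder, so Hana Ferreira controls Cinder.
Hana Ferreira holds 100% of Rowan, so Hana Ferreira controls Rowan.
Cinder holds 78% of Selkirk, so Hana Ferreira controls Selkirk.
Selkirk holds 100% of Larkspur, so Hana Ferreira controls Larkspur.
No other company's threshold is met.
Hana Ferreira controls 5 companies.

5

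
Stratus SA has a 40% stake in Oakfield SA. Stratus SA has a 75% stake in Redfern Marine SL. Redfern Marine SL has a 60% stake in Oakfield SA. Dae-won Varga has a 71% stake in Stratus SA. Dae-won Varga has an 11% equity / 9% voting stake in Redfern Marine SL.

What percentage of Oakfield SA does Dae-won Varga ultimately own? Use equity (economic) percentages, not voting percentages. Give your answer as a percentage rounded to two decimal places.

66.95%

Dae-won reaches Oakfield along 3 paths.
Via Redfern: 11% × 60% = 6.6%.
Via Stratus → Redfern: 71% × 75% × 60% = 31.95%.
Via Stratus: 71% × 40% = 28.4%.
Total: 6.6% + 31.95% + 28.4% = 66.95%.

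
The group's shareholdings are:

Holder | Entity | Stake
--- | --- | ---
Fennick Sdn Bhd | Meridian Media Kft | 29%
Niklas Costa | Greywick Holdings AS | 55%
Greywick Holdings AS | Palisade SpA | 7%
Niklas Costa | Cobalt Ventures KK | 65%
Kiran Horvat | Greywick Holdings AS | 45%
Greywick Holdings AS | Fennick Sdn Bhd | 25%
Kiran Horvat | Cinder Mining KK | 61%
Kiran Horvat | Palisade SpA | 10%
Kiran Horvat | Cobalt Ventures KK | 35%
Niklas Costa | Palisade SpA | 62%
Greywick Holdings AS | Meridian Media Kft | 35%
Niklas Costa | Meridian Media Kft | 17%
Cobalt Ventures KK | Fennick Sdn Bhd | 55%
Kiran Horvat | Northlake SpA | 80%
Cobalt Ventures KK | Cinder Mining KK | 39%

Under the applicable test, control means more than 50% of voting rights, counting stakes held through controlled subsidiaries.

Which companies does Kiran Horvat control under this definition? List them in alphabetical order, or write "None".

Cinder Mining KK, Northlake SpA

Kiran holds 80% of Northlake, so Kiran controls Northlake.
Kiran holds 61% of Cinder, so Kiran controls Cinder.
No other company's threshold is met.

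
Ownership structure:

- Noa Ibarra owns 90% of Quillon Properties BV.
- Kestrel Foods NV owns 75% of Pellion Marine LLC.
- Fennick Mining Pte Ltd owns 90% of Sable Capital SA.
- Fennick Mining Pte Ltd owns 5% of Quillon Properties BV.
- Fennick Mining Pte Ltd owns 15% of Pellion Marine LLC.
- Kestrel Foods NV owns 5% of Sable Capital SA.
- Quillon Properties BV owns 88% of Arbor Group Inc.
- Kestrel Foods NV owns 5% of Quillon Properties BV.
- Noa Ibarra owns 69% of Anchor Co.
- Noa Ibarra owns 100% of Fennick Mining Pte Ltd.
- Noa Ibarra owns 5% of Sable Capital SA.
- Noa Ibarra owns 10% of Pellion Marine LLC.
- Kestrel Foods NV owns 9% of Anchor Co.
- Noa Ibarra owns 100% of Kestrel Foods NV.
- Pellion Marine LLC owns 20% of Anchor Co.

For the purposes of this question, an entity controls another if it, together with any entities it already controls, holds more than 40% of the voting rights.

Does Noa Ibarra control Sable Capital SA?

Yes

Noa holds 100% of Kestrel, so Noa controls Kestrel.
Noa holds 100% of Fennick, so Noa controls Fennick.
Fennick and Noa and Kestrel together hold 90% + 5% + 5% = 100% of Sable, so Noa controls Sable.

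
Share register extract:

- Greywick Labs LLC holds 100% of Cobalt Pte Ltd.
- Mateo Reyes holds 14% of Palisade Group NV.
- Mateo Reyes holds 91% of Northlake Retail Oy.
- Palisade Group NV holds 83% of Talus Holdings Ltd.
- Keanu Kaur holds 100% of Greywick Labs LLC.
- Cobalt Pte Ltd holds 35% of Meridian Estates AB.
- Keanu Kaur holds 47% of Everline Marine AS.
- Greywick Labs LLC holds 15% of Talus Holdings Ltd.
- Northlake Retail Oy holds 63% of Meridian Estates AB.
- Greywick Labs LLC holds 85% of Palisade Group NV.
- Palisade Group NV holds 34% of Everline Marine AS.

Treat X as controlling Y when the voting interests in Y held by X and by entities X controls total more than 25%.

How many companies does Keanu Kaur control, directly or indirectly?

6

Keanu holds 100% of Greywick, so Keanu controls Greywick.
Greywick holds 85% of Palisade, so Keanu controls Palisade.
Palisade and Greywick together hold 83% + 15% = 98% of Talus, so Keanu controls Talus.
Greywick holds 100% of Cobalt, so Keanu controls Cobalt.
Palisade and Keanu together hold 34% + 47% = 81% of Everline, so Keanu controls Everline.
Cobalt holds 35% of Meridian, so Keanu controls Meridian.
No other company's threshold is met.
Keanu controls 6 companies.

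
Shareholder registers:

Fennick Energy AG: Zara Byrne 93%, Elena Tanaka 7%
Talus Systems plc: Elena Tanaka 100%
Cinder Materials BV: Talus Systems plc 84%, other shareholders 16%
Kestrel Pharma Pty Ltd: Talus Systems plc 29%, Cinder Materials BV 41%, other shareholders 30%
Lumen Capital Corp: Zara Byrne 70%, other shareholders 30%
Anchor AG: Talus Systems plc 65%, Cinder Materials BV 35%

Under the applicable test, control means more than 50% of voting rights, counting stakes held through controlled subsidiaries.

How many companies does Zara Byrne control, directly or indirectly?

2

Zara holds 93% of Fennick, so Zara controls Fennick.
Zara holds 70% of Lumen, so Zara controls Lumen.
No other company's threshold is met.
Zara controls 2 companies.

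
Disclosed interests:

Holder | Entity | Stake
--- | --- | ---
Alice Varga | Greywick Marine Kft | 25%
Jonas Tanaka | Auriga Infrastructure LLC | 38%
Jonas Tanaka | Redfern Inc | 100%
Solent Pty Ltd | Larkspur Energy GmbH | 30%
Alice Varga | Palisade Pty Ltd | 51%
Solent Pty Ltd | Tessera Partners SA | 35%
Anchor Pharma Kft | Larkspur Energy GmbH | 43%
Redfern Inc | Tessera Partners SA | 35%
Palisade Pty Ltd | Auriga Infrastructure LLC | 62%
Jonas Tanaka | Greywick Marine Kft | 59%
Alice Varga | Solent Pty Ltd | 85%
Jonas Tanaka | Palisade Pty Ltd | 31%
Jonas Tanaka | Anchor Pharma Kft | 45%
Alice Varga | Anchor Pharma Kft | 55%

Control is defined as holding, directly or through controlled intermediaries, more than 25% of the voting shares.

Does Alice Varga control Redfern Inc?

Alice holds 51% of Palisade, so Alice controls Palisade.
Alice holds 55% of Anchor, so Alice controls Anchor.
Alice holds 85% of Solent, so Alice controls Solent.
Palisade holds 62% of Auriga, so Alice controls Auriga.
Solent and Anchor together hold 30% + 43% = 73% of Larkspur, so Alice controls Larkspur.
Solent holds 35% of Tessera, so Alice controls Tessera.
Neither Alice nor any entity Alice controls holds any voting interest in Redfern.
So Alice does not control Redfern.

No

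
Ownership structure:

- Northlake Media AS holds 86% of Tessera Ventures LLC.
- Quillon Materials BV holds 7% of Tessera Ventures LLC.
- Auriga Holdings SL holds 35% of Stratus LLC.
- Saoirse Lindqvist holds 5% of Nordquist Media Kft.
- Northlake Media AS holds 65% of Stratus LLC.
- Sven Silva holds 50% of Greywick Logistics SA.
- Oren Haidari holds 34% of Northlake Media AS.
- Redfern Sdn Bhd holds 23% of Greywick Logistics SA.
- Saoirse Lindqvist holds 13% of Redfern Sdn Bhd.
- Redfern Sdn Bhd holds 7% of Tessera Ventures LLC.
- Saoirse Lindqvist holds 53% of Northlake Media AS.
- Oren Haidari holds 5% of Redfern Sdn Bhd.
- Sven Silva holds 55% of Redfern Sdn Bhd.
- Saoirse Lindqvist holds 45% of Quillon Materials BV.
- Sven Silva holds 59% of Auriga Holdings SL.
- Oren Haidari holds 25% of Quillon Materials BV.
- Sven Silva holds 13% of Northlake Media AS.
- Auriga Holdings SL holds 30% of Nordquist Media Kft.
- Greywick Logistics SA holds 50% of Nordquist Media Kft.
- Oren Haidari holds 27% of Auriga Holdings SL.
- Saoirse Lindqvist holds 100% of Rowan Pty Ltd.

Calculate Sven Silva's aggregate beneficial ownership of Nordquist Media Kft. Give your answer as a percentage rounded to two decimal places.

49.03%

Sven reaches Nordquist along 3 paths.
Via Auriga: 59% × 30% = 17.7%.
Via Greywick: 50% × 50% = 25%.
Via Redfern → Greywick: 55% × 23% × 50% = 6.325%.
Total: 17.7% + 25% + 6.325% = 49.025%.
Rounded: 49.03%.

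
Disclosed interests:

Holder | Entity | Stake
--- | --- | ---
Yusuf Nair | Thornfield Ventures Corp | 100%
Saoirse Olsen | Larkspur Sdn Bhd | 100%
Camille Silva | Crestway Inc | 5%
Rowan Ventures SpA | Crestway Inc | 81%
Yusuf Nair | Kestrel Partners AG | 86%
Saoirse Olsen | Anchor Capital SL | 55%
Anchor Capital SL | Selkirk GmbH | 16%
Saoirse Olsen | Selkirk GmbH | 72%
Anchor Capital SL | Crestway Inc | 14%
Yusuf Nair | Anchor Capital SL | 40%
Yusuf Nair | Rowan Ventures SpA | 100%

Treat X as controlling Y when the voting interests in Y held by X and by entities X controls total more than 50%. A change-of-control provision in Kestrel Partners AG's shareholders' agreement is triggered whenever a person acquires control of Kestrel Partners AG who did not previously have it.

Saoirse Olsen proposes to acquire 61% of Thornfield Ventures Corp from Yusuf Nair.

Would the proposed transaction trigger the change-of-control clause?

No

The purchase adds only to Saoirse's holdings (Yusuf's stake shrinks), so Saoirse is the only person who could newly come to control Kestrel.
Saoirse holds 100% of Larkspur, so Saoirse controls Larkspur.
Saoirse holds 55% of Anchor, so Saoirse controls Anchor.
Saoirse and Anchor together hold 72% + 16% = 88% of Selkirk, so Saoirse controls Selkirk.
Neither Saoirse nor any entity Saoirse controls holds any voting interest in Kestrel.
So before the transaction, Saoirse does not control Kestrel.
After the purchase, Saoirse holds 61% of Thornfield directly, and Yusuf's stake falls to 39%.
Saoirse holds 61% of Thornfield, so Saoirse controls Thornfield.
After the transaction, neither Saoirse nor any entity Saoirse controls holds a voting interest in Kestrel, so Saoirse still does not control it.
No new person acquires control, so the clause is not triggered.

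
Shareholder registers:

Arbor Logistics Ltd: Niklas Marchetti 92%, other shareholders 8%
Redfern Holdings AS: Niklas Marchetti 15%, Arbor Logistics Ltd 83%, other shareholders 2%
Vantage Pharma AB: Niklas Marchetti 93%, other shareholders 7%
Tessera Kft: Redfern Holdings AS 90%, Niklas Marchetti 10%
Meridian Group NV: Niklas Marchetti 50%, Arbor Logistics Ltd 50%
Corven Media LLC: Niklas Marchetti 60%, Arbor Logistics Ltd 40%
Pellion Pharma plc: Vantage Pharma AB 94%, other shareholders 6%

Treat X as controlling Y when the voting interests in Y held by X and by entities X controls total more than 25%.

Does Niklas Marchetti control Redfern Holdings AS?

Niklas holds 92% of Arbor, so Niklas controls Arbor.
Niklas and Arbor together hold 15% + 83% = 98% of Redfern, so Niklas controls Redfern.

Yes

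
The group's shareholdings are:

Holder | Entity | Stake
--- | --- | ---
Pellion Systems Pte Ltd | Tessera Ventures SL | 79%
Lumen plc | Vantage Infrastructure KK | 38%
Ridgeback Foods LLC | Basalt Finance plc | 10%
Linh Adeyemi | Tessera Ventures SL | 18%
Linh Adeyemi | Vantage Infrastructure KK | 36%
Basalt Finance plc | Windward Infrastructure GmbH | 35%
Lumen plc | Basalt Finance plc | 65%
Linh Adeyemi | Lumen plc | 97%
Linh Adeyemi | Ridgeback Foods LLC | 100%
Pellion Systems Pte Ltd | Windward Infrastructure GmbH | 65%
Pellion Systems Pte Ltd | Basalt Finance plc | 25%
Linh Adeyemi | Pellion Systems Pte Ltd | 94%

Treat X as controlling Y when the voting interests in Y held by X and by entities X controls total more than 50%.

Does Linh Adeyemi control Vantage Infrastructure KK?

Linh holds 97% of Lumen, so Linh controls Lumen.
Linh and Lumen together hold 36% + 38% = 74% of Vantage, so Linh controls Vantage.

Yes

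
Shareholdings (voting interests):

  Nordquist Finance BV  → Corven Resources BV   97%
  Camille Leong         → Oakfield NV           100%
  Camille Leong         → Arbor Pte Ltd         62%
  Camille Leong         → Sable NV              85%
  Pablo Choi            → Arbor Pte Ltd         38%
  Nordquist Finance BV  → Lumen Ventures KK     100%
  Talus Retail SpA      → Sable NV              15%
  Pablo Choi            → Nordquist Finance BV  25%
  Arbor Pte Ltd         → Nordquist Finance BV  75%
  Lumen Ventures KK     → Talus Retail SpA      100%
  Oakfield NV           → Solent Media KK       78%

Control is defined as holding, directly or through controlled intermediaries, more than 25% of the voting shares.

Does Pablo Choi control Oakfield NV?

No

Pablo holds 38% of Arbor, so Pablo controls Arbor.
Arbor and Pablo together hold 75% + 25% = 100% of Nordquist, so Pablo controls Nordquist.
Nordquist holds 100% of Lumen, so Pablo controls Lumen.
Nordquist holds 97% of Corven, so Pablo controls Corven.
Lumen holds 100% of Talus, so Pablo controls Talus.
Neither Pablo nor any entity Pablo controls holds any voting interest in Oakfield.
So Pablo does not control Oakfield.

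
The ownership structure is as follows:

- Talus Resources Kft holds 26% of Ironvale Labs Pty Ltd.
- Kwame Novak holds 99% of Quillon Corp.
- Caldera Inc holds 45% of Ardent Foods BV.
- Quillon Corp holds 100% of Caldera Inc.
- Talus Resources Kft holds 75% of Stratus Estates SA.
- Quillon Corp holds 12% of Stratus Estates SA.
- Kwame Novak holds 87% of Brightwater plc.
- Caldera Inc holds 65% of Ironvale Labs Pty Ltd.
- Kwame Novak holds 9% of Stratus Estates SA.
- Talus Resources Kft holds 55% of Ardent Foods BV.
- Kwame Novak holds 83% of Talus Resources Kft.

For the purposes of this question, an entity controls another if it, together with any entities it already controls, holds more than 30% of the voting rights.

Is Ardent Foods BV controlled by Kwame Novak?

Yes

Kwame holds 99% of Quillon, so Kwame controls Quillon.
Quillon holds 100% of Caldera, so Kwame controls Caldera.
Kwame holds 83% of Talus, so Kwame controls Talus.
Talus and Caldera together hold 55% + 45% = 100% of Ardent, so Kwame controls Ardent.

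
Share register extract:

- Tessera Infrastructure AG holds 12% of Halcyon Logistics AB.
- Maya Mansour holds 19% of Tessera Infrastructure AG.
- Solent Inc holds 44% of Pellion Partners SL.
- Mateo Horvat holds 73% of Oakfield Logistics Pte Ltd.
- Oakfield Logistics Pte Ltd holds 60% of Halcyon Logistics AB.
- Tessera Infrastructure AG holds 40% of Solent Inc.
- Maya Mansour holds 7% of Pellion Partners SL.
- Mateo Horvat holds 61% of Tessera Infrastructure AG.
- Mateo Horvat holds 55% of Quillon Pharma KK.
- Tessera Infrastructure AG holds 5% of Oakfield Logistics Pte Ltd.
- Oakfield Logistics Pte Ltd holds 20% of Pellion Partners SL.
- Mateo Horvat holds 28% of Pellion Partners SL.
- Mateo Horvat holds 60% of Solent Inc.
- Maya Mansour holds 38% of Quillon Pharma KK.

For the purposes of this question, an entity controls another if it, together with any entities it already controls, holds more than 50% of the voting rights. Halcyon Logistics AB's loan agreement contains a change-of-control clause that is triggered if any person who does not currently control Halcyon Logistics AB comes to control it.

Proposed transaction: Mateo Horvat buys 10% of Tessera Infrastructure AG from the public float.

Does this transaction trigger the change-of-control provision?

No

The purchase changes only Mateo's holdings, so Mateo is the only person who could newly come to control Halcyon.
Mateo holds 61% of Tessera, so Mateo controls Tessera.
Mateo and Tessera together hold 73% + 5% = 78% of Oakfield, so Mateo controls Oakfield.
Oakfield and Tessera together hold 60% + 12% = 72% of Halcyon, so Mateo controls Halcyon.
So Mateo already controls Halcyon before the transaction.
After the purchase, Mateo's direct stake in Tessera rises to 61% + 10% = 71%.
Mateo controlled Halcyon already, so this is not a new person acquiring control; every other person's position is unchanged or reduced.
No new person acquires control, so the clause is not triggered.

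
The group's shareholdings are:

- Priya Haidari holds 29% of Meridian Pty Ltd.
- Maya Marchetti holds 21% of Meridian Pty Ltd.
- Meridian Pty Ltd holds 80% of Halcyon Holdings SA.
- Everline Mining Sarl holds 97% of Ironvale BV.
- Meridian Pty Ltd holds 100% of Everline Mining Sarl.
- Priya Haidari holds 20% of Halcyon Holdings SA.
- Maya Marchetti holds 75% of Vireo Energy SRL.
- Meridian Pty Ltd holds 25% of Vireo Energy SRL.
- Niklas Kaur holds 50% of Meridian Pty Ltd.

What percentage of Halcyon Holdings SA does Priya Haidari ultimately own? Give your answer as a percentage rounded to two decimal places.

Priya reaches Halcyon along 2 paths.
Direct stake: 20% = 20%.
Via Meridian: 29% × 80% = 23.2%.
Total: 20% + 23.2% = 43.2%.
Rounded: 43.20%.

43.20%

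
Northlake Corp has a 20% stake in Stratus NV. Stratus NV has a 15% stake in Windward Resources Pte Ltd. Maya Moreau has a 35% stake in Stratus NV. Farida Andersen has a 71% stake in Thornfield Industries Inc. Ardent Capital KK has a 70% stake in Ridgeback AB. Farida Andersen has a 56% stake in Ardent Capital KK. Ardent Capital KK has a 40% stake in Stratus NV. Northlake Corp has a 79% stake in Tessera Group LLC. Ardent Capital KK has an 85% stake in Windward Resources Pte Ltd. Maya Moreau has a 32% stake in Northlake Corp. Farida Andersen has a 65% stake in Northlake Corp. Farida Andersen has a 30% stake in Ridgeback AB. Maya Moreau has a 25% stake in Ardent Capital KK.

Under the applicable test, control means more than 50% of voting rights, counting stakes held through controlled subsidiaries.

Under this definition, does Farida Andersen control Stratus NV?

Yes

Farida holds 65% of Northlake, so Farida controls Northlake.
Farida holds 56% of Ardent, so Farida controls Ardent.
Ardent and Northlake together hold 40% + 20% = 60% of Stratus, so Farida controls Stratus.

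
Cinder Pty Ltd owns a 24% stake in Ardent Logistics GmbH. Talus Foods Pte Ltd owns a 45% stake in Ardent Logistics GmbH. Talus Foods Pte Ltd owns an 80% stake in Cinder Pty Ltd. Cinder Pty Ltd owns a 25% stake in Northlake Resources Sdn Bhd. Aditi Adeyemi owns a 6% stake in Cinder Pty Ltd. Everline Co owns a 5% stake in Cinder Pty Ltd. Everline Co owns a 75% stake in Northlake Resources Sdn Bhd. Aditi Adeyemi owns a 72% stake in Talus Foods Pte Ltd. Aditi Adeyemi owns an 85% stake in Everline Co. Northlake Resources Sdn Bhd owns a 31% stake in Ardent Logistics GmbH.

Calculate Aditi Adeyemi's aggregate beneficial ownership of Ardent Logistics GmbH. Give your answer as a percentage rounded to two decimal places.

73.70%

Aditi reaches Ardent along 8 paths.
Via Everline → Northlake: 85% × 75% × 31% = 19.7625%.
Via Talus → Cinder → Northlake: 72% × 80% × 25% × 31% = 4.464%.
Via Everline → Cinder → Northlake: 85% × 5% × 25% × 31% = 0.329375%.
Via Cinder → Northlake: 6% × 25% × 31% = 0.465%.
Via Talus: 72% × 45% = 32.4%.
Via Talus → Cinder: 72% × 80% × 24% = 13.824%.
Via Everline → Cinder: 85% × 5% × 24% = 1.02%.
Via Cinder: 6% × 24% = 1.44%.
Total: 19.7625% + 4.464% + 0.329375% + 0.465% + 32.4% + 13.824% + 1.02% + 1.44% = 73.704875%.
Rounded: 73.70%.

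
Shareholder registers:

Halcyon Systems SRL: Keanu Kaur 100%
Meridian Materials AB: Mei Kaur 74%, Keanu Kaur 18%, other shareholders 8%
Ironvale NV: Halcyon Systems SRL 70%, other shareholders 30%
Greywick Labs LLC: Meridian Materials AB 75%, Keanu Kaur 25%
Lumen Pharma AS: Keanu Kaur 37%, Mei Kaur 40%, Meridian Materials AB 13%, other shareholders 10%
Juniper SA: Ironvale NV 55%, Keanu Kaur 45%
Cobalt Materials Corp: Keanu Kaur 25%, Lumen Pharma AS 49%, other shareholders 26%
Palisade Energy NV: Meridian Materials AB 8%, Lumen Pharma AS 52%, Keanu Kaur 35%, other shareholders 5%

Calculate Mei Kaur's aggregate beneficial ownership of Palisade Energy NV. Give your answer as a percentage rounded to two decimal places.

31.72%

Mei reaches Palisade along 3 paths.
Via Meridian: 74% × 8% = 5.92%.
Via Lumen: 40% × 52% = 20.8%.
Via Meridian → Lumen: 74% × 13% × 52% = 5.0024%.
Total: 5.92% + 20.8% + 5.0024% = 31.7224%.
Rounded: 31.72%.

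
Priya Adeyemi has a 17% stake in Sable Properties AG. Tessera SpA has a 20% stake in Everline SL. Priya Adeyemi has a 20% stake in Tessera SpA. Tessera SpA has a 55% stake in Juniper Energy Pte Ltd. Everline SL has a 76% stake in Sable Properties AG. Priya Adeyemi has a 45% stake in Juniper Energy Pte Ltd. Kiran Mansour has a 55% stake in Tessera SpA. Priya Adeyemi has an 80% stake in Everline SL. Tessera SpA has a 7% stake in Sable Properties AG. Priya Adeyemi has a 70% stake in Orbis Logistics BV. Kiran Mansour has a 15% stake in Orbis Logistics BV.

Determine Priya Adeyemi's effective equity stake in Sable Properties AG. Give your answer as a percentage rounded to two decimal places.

Priya reaches Sable along 4 paths.
Direct stake: 17% = 17%.
Via Tessera → Everline: 20% × 20% × 76% = 3.04%.
Via Everline: 80% × 76% = 60.8%.
Via Tessera: 20% × 7% = 1.4%.
Total: 17% + 3.04% + 60.8% + 1.4% = 82.24%.

82.24%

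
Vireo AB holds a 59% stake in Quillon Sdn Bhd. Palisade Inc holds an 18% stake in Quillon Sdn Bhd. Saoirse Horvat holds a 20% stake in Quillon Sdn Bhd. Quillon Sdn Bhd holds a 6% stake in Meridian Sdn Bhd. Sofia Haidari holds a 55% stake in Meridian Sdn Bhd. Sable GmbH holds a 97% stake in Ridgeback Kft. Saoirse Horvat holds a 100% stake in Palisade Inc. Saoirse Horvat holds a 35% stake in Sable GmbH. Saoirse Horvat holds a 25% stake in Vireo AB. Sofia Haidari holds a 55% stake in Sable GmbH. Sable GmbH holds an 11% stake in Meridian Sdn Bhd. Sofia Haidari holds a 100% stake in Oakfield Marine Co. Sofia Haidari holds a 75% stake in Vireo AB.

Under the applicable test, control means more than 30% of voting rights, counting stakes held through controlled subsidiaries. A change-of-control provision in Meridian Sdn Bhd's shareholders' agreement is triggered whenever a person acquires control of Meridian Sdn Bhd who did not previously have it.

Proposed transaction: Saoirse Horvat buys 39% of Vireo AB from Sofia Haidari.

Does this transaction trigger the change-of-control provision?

No

The purchase adds only to Saoirse's holdings (Sofia's stake shrinks), so Saoirse is the only person who could newly come to control Meridian.
Saoirse holds 35% of Sable, so Saoirse controls Sable.
Saoirse holds 100% of Palisade, so Saoirse controls Palisade.
Sable holds 97% of Ridgeback, so Saoirse controls Ridgeback.
Saoirse and Palisade together hold 20% + 18% = 38% of Quillon, so Saoirse controls Quillon.
In Meridian, Saoirse's side holds only 6% + 11% = 17%, not > 30%.
So before the transaction, Saoirse does not control Meridian.
After the purchase, Saoirse's direct stake in Vireo rises to 25% + 39% = 64%, and Sofia's stake falls to 36%.
Saoirse holds 64% of Vireo, so Saoirse controls Vireo.
Saoirse and Palisade and Vireo together hold 20% + 18% + 59% = 97% of Quillon, so Saoirse controls Quillon.
After the transaction, Saoirse's side holds 6% + 11% = 17% of Meridian, not > 30%, so Saoirse still does not control Meridian.
No new person acquires control, so the clause is not triggered.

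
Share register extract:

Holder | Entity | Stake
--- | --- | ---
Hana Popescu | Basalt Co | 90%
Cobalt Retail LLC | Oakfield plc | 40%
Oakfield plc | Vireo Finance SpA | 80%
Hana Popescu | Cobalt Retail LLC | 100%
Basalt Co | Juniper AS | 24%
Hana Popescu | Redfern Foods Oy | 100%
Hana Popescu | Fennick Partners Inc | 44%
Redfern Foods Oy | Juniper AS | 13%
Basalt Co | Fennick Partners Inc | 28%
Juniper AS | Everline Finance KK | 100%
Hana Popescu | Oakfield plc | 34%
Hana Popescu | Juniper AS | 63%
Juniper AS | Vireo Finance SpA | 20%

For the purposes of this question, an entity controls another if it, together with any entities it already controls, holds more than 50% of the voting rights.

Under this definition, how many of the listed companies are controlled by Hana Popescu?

Hana holds 90% of Basalt, so Hana controls Basalt.
Hana holds 100% of Redfern, so Hana controls Redfern.
Hana holds 100% of Cobalt, so Hana controls Cobalt.
Cobalt and Hana together hold 40% + 34% = 74% of Oakfield, so Hana controls Oakfield.
Redfern and Hana and Basalt together hold 13% + 63% + 24% = 100% of Juniper, so Hana controls Juniper.
Juniper holds 100% of Everline, so Hana controls Everline.
Oakfield and Juniper together hold 80% + 20% = 100% of Vireo, so Hana controls Vireo.
Basalt and Hana together hold 28% + 44% = 72% of Fennick, so Hana controls Fennick.
Hana controls 8 companies.

8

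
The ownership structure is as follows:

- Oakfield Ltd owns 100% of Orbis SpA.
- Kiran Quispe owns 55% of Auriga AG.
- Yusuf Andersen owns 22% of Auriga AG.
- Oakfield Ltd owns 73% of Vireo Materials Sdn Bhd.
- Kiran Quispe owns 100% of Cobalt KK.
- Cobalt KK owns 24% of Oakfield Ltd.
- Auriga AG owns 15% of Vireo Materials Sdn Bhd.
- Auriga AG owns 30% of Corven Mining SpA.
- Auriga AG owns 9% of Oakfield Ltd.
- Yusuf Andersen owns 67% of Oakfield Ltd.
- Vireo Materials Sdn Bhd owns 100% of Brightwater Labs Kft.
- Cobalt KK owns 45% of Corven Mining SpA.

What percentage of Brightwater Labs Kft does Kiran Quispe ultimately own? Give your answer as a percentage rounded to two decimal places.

Kiran reaches Brightwater along 3 paths.
Via Auriga → Vireo: 55% × 15% × 100% = 8.25%.
Via Auriga → Oakfield → Vireo: 55% × 9% × 73% × 100% = 3.6135%.
Via Cobalt → Oakfield → Vireo: 100% × 24% × 73% × 100% = 17.52%.
Total: 8.25% + 3.6135% + 17.52% = 29.3835%.
Rounded: 29.38%.

29.38%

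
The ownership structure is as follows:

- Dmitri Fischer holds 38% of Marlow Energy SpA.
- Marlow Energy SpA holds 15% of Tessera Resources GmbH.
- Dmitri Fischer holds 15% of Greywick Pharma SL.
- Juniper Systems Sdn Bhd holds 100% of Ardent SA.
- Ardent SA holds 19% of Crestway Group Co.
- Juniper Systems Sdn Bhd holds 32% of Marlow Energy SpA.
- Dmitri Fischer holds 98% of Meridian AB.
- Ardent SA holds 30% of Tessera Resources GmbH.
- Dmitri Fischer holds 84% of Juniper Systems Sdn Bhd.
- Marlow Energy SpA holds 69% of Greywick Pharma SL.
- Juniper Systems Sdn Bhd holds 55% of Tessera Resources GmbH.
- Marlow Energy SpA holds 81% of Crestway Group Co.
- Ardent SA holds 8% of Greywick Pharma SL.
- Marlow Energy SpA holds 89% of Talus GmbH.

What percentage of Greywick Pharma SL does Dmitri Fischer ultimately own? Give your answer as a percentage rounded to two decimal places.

66.49%

Dmitri reaches Greywick along 4 paths.
Direct stake: 15% = 15%.
Via Juniper → Ardent: 84% × 100% × 8% = 6.72%.
Via Juniper → Marlow: 84% × 32% × 69% = 18.5472%.
Via Marlow: 38% × 69% = 26.22%.
Total: 15% + 6.72% + 18.5472% + 26.22% = 66.4872%.
Rounded: 66.49%.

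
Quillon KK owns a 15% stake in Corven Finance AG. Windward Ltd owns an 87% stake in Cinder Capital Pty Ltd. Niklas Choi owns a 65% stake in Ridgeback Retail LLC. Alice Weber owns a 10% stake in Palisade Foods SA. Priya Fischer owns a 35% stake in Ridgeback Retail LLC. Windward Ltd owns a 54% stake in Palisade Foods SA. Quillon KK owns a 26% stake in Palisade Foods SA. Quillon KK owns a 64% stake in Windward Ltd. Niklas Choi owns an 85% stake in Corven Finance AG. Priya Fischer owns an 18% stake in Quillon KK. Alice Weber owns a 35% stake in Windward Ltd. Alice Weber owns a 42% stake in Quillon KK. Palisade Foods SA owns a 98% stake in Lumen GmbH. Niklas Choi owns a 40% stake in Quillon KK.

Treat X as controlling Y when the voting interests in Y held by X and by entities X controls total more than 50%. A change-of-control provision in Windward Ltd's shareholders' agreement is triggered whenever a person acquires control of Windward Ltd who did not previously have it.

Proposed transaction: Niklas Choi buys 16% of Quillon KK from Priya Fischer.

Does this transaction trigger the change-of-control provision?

The purchase adds only to Niklas's holdings (Priya's stake shrinks), so Niklas is the only person who could newly come to control Windward.
Niklas holds 85% of Corven, so Niklas controls Corven.
Niklas holds 65% of Ridgeback, so Niklas controls Ridgeback.
Neither Niklas nor any entity Niklas controls holds any voting interest in Windward.
So before the transaction, Niklas does not control Windward.
After the purchase, Niklas's direct stake in Quillon rises to 40% + 16% = 56%, and Priya's stake falls to 2%.
Niklas holds 56% of Quillon, so Niklas controls Quillon.
Quillon holds 64% of Windward, so Niklas controls Windward.
Niklas did not control Windward before and does after, so the clause is triggered.

Yes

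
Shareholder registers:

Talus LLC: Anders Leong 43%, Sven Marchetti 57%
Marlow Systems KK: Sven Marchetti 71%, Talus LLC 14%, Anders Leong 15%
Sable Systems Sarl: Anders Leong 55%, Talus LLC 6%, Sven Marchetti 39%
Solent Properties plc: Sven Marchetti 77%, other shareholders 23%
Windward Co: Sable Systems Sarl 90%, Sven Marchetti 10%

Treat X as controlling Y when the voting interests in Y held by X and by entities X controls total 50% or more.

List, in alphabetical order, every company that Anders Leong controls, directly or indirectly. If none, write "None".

Sable Systems Sarl, Windward Co

Anders holds 55% of Sable, so Anders controls Sable.
Sable holds 90% of Windward, so Anders controls Windward.
No other company's threshold is met.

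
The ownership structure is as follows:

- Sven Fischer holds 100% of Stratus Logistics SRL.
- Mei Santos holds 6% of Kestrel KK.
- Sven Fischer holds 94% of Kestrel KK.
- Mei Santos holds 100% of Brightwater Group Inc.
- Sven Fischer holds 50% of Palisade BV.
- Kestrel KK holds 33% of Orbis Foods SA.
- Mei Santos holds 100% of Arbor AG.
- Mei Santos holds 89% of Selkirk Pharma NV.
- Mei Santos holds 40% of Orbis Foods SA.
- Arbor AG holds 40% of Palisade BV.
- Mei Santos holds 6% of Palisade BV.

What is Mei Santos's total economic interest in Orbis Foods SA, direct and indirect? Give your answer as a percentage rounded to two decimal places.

41.98%

Mei reaches Orbis along 2 paths.
Via Kestrel: 6% × 33% = 1.98%.
Direct stake: 40% = 40%.
Total: 1.98% + 40% = 41.98%.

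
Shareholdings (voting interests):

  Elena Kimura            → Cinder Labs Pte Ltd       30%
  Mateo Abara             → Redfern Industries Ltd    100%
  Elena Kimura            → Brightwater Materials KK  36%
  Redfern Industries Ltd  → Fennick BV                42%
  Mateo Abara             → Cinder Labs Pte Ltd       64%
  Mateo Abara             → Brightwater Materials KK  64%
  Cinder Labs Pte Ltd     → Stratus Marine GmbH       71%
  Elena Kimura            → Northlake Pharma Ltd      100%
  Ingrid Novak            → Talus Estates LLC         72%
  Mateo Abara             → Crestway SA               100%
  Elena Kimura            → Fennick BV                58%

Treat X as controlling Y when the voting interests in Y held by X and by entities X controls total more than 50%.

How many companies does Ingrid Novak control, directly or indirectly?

Ingrid holds 72% of Talus, so Ingrid controls Talus.
No other company's threshold is met.
Ingrid controls 1 company.

1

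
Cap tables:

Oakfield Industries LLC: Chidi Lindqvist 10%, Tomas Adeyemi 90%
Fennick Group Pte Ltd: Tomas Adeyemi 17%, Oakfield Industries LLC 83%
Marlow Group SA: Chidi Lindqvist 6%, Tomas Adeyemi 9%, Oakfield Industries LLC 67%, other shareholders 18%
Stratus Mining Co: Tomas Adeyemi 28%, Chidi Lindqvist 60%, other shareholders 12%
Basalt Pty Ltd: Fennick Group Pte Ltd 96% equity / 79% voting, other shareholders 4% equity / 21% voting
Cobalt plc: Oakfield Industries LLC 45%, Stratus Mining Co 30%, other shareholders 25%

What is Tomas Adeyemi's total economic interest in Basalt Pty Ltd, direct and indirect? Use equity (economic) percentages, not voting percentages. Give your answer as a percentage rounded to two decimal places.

88.03%

Tomas reaches Basalt along 2 paths.
Via Fennick: 17% × 96% = 16.32%.
Via Oakfield → Fennick: 90% × 83% × 96% = 71.712%.
Total: 16.32% + 71.712% = 88.032%.
Rounded: 88.03%.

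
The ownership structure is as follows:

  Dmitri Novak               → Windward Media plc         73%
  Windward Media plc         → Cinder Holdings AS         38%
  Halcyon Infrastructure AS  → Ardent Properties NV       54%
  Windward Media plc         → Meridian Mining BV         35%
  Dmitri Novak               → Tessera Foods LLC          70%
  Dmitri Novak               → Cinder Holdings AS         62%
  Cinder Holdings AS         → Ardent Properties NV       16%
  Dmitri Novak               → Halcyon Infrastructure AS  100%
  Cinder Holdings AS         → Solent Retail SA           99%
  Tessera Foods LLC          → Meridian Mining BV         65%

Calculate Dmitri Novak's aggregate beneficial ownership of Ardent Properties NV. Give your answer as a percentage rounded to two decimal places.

Dmitri reaches Ardent along 3 paths.
Via Halcyon: 100% × 54% = 54%.
Via Cinder: 62% × 16% = 9.92%.
Via Windward → Cinder: 73% × 38% × 16% = 4.4384%.
Total: 54% + 9.92% + 4.4384% = 68.3584%.
Rounded: 68.36%.

68.36%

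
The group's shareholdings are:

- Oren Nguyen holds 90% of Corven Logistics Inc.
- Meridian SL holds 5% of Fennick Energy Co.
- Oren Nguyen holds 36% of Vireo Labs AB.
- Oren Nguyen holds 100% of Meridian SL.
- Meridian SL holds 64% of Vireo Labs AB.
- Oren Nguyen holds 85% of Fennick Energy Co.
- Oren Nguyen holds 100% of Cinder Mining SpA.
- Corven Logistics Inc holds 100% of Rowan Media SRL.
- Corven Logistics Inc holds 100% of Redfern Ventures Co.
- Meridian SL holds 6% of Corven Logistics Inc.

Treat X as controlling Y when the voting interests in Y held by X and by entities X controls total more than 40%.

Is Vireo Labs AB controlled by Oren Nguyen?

Oren holds 100% of Meridian, so Oren controls Meridian.
Oren and Meridian together hold 36% + 64% = 100% of Vireo, so Oren controls Vireo.

Yes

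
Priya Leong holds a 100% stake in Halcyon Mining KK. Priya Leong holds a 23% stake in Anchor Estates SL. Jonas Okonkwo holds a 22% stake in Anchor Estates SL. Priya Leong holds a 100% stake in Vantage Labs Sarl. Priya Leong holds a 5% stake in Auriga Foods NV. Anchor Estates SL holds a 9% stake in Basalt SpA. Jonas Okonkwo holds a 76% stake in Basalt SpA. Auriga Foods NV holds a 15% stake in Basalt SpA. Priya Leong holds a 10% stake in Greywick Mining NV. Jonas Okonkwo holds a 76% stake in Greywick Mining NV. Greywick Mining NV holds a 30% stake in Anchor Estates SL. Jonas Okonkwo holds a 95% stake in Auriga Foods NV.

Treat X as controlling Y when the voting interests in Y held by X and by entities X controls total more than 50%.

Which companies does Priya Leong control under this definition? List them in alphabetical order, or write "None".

Halcyon Mining KK, Vantage Labs Sarl

Priya holds 100% of Halcyon, so Priya controls Halcyon.
Priya holds 100% of Vantage, so Priya controls Vantage.
No other company's threshold is met.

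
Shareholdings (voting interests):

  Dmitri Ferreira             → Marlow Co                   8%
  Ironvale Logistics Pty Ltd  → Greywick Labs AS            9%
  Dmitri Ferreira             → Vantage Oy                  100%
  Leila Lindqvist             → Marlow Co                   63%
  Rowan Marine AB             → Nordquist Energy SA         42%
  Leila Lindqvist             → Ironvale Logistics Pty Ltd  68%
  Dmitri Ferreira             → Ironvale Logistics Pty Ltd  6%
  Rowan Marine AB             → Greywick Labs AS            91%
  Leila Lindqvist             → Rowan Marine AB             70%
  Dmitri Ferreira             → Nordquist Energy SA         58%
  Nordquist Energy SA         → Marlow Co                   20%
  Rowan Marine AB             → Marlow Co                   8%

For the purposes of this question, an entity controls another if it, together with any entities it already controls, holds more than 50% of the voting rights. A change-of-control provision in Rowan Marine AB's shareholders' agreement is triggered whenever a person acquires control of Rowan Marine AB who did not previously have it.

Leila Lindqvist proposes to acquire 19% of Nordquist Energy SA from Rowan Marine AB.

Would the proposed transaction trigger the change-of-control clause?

The purchase adds only to Leila's holdings (Rowan's stake shrinks), so Leila is the only person who could newly come to control Rowan.
Leila holds 70% of Rowan, so Leila controls Rowan.
So Leila already controls Rowan before the transaction.
After the purchase, Leila holds 19% of Nordquist directly, and Rowan's stake falls to 23%.
Leila controlled Rowan already, so this is not a new person acquiring control; every other person's position is unchanged or reduced.
No new person acquires control, so the clause is not triggered.

No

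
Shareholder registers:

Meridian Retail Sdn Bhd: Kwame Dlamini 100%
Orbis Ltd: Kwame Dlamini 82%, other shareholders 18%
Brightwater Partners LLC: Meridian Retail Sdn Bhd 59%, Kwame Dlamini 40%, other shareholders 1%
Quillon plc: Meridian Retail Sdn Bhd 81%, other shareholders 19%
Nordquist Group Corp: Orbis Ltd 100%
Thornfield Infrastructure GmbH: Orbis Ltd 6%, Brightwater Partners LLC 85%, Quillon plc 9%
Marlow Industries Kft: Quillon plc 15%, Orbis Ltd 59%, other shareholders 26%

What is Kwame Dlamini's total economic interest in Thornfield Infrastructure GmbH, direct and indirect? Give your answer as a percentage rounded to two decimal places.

Kwame reaches Thornfield along 4 paths.
Via Orbis: 82% × 6% = 4.92%.
Via Meridian → Brightwater: 100% × 59% × 85% = 50.15%.
Via Brightwater: 40% × 85% = 34%.
Via Meridian → Quillon: 100% × 81% × 9% = 7.29%.
Total: 4.92% + 50.15% + 34% + 7.29% = 96.36%.

96.36%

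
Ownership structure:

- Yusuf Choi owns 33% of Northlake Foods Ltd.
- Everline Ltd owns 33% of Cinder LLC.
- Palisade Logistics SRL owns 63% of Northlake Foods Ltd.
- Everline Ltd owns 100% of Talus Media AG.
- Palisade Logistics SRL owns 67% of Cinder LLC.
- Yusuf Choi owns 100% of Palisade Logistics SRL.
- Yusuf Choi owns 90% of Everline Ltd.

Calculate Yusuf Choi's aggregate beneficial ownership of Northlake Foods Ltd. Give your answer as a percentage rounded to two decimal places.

96.00%

Yusuf reaches Northlake along 2 paths.
Direct stake: 33% = 33%.
Via Palisade: 100% × 63% = 63%.
Total: 33% + 63% = 96%.
Rounded: 96.00%.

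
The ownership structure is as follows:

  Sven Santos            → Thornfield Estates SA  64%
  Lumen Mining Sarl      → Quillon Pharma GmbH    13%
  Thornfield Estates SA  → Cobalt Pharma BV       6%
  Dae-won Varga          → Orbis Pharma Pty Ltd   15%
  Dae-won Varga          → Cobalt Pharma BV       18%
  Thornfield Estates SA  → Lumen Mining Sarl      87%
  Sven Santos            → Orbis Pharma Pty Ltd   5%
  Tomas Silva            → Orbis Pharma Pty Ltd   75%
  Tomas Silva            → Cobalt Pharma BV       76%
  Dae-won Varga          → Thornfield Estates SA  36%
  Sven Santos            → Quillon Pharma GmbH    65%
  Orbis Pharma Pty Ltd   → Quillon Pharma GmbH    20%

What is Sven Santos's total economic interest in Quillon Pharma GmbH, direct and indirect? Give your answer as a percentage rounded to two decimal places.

73.24%

Sven reaches Quillon along 3 paths.
Via Orbis: 5% × 20% = 1%.
Direct stake: 65% = 65%.
Via Thornfield → Lumen: 64% × 87% × 13% = 7.2384%.
Total: 1% + 65% + 7.2384% = 73.2384%.
Rounded: 73.24%.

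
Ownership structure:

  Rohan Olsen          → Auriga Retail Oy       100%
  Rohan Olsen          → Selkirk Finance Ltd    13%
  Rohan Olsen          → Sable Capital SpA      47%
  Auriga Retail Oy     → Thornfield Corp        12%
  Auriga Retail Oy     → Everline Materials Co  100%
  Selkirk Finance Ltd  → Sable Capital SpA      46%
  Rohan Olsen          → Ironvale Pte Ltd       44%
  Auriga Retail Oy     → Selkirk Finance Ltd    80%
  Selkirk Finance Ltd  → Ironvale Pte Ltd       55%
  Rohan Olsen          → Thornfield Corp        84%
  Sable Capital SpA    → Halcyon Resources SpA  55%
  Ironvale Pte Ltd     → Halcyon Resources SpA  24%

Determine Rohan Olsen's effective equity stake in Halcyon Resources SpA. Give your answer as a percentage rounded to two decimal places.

72.22%

Rohan reaches Halcyon along 6 paths.
Via Sable: 47% × 55% = 25.85%.
Via Selkirk → Sable: 13% × 46% × 55% = 3.289%.
Via Auriga → Selkirk → Sable: 100% × 80% × 46% × 55% = 20.24%.
Via Selkirk → Ironvale: 13% × 55% × 24% = 1.716%.
Via Auriga → Selkirk → Ironvale: 100% × 80% × 55% × 24% = 10.56%.
Via Ironvale: 44% × 24% = 10.56%.
Total: 25.85% + 3.289% + 20.24% + 1.716% + 10.56% + 10.56% = 72.215%.
Rounded: 72.22%.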